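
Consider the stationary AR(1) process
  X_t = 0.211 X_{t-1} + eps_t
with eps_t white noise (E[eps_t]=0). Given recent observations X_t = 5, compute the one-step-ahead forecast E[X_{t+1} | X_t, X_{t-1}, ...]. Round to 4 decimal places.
E[X_{t+1} \mid \mathcal F_t] = 1.0550

For an AR(p) model X_t = c + sum_i phi_i X_{t-i} + eps_t, the
one-step-ahead conditional mean is
  E[X_{t+1} | X_t, ...] = c + sum_i phi_i X_{t+1-i}.
Substitute known values:
  E[X_{t+1} | ...] = (0.211) * (5)
                   = 1.0550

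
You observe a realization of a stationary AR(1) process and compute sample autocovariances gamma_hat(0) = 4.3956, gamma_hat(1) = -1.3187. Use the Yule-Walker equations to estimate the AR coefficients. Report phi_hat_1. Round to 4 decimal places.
\hat\phi_{1} = -0.3000

The Yule-Walker equations for an AR(p) process read, in matrix form,
  Gamma_p phi = r_p,   with   (Gamma_p)_{ij} = gamma(|i - j|),
                       (r_p)_i = gamma(i),   i,j = 1..p.
Substitute the sample gammas (Toeplitz matrix and right-hand side of size 1):
  Gamma_p = [[4.3956]]
  r_p     = [-1.3187]
With p = 1 this is the single equation gamma(0) phi_1 = gamma(1):
  phi_hat_1 = gamma(1) / gamma(0) = -1.3187 / 4.3956 = -0.3000.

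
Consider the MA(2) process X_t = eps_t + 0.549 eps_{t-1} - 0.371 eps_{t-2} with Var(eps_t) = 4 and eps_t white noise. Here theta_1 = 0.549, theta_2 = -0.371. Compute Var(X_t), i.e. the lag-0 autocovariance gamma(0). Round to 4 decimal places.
\gamma(0) = 5.7562

For an MA(q) process X_t = eps_t + sum_i theta_i eps_{t-i} with
Var(eps_t) = sigma^2, the variance is
  gamma(0) = sigma^2 * (1 + sum_i theta_i^2).
  sum_i theta_i^2 = (0.549)^2 + (-0.371)^2 = 0.301401 + 0.137641 = 0.439042.
  gamma(0) = 4 * (1 + 0.439042) = 4 * 1.439042 = 5.756168, which rounds to 5.7562.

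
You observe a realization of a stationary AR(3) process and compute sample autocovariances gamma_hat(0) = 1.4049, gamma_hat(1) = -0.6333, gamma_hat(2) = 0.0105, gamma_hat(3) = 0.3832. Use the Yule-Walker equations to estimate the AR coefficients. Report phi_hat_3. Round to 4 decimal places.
\hat\phi_{3} = 0.2220

The Yule-Walker equations for an AR(p) process read, in matrix form,
  Gamma_p phi = r_p,   with   (Gamma_p)_{ij} = gamma(|i - j|),
                       (r_p)_i = gamma(i),   i,j = 1..p.
Substitute the sample gammas (Toeplitz matrix and right-hand side of size 3):
  Gamma_p = [[1.4049, -0.6333, 0.0105], [-0.6333, 1.4049, -0.6333], [0.0105, -0.6333, 1.4049]]
  r_p     = [-0.6333, 0.0105, 0.3832]
Written out (R1..R3):
  (R1) 1.4049 phi_1 - 0.6333 phi_2 + 0.0105 phi_3 = -0.6333
  (R2) -0.6333 phi_1 + 1.4049 phi_2 - 0.6333 phi_3 = 0.0105
  (R3) 0.0105 phi_1 - 0.6333 phi_2 + 1.4049 phi_3 = 0.3832
Gaussian elimination:
  R2 <- R2 - (-0.6333/1.4049) R1 = R2 - (-0.450779) R1:  1.119421 phi_2 - 0.628567 phi_3 = -0.274979
  R3 <- R3 - (0.0105/1.4049) R1 = R3 - (0.007474) R1:  -0.628567 phi_2 + 1.404822 phi_3 = 0.387933
  R3 <- R3 - (-0.628567/1.119421) R2 = R3 - (-0.56151) R2:  1.051875 phi_3 = 0.23353
Back-substitution:
  phi_hat_3 = 0.23353 / 1.051875 = 0.222013
  phi_hat_2 = (-0.274979 - (-0.628567)(0.222013)) / 1.119421 = -0.120981
  phi_hat_1 = (-0.6333 - (-0.6333)(-0.120981) - (0.0105)(0.222013)) / 1.4049 = -0.506974
So phi_hat = [-0.5070, -0.1210, 0.2220].
Therefore phi_hat_3 = 0.2220.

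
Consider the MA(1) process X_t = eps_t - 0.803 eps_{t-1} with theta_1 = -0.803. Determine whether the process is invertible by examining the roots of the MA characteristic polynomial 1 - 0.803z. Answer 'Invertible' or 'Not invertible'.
\text{Invertible}

The MA(q) characteristic polynomial is P(z) = 1 - 0.803z.
Invertibility requires all roots to lie outside the unit circle, i.e. |z| > 1 for every root.
This is linear in z: 1 + (-0.803) z = 0  =>  z = -1/(-0.803) = 1.24533,  |z| = 1.24533.
Moduli of all roots: 1.2453.
All moduli strictly greater than 1? Yes.
Verdict: Invertible.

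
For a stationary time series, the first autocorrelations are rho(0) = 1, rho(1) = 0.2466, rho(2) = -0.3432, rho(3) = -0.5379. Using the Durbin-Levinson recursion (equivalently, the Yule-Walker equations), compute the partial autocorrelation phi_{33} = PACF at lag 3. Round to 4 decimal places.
\phi_{33} = -0.4060

The PACF at lag k is phi_{kk}, the last component of the solution
to the Yule-Walker system G_k phi = r_k where
  (G_k)_{ij} = rho(|i - j|), (r_k)_i = rho(i), i,j = 1..k.
Equivalently, Durbin-Levinson gives phi_{kk} iteratively:
  phi_{11} = rho(1)
  phi_{kk} = [rho(k) - sum_{j=1..k-1} phi_{k-1,j} rho(k-j)]
            / [1 - sum_{j=1..k-1} phi_{k-1,j} rho(j)],
  phi_{k,j} = phi_{k-1,j} - phi_{kk} phi_{k-1,k-j},  j = 1..k-1.
Step k = 1:
  phi_11 = rho(1) = 0.2466.
Step k = 2:
  phi_22 = [rho(2) - phi_11 rho(1)] / [1 - phi_11 rho(1)] = [-0.3432 - (0.2466)(0.2466)] / [1 - (0.2466)(0.2466)]
         = -0.40401156 / 0.93918844 = -0.430171.
  Update: phi_21 = phi_11 - phi_22 phi_11 = 0.2466 - (-0.430171)(0.2466) = 0.35268.
Step k = 3:
  phi_33 = [rho(3) - phi_21 rho(2) - phi_22 rho(1)] / [1 - phi_21 rho(1) - phi_22 rho(2)]
    numerator   = -0.5379 - (0.35268)(-0.3432) - (-0.430171)(0.2466) = -0.31078002
    denominator = 1 - (0.35268)(0.2466) - (-0.430171)(-0.3432) = 0.76539441
  phi_33 = -0.31078002 / 0.76539441 = -0.406.
Therefore phi_{33} = -0.4060.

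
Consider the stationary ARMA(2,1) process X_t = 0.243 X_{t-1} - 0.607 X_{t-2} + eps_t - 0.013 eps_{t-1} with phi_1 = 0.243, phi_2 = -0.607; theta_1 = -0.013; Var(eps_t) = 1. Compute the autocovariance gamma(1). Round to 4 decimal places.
\gamma(1) = 0.2360

Multiply the model equation by X_{t-k} and take expectations. With theta_0 = psi_0 = 1 and psi_j the MA(infinity) weights, this gives
  gamma(k) - sum_i phi_i gamma(k-i) = c_k,
  c_k = sigma^2 * sum_{j=k..q} theta_j psi_{j-k}   (c_k = 0 for k > q),
using gamma(-m) = gamma(m).
psi-weights needed (psi_j = theta_j + sum_i phi_i psi_{j-i}):
  psi_1 = theta_1 + phi_1 = -0.013 + (0.243) = 0.23
Right-hand sides:
  c_0 = sigma^2 (1 + theta_1 psi_1) = 1 * (1 + (-0.013)(0.23)) = 1 * 0.99701 = 0.99701
  c_1 = sigma^2 theta_1 = 1 * (-0.013) = -0.013
  c_2 = 0
Equations for k = 0, 1, 2 (AR order 2, c_2 = 0):
  (E0) gamma(0) = phi_1 gamma(1) + phi_2 gamma(2) + c_0
  (E1) gamma(1) = phi_1 gamma(0) + phi_2 gamma(1) + c_1
  (E2) gamma(2) = phi_1 gamma(1) + phi_2 gamma(0)
From (E1): gamma(1) = A gamma(0) + B with
  A = phi_1 / (1 - phi_2) = 0.243 / 1.607 = 0.151213,   B = c_1 / (1 - phi_2) = -0.013 / 1.607 = -0.00809.
Insert (E2) into (E0): gamma(0) (1 - phi_2^2) = phi_1 (1 + phi_2) gamma(1) + c_0.
  phi_1 (1 + phi_2) = (0.243)(0.393) = 0.095499,   1 - phi_2^2 = 0.631551.
Replace gamma(1) by A gamma(0) + B and collect gamma(0):
  gamma(0) [0.631551 - (0.095499)(0.151213)] = (0.095499)(-0.00809) + 0.99701
  gamma(0) * 0.61711 = 0.996237
  gamma(0) = 0.996237 / 0.61711 = 1.614359.
  gamma(1) = A gamma(0) + B = (0.151213)(1.614359) + (-0.00809) = 0.236023.
Therefore gamma(1) = 0.2360 (to 4 decimal places).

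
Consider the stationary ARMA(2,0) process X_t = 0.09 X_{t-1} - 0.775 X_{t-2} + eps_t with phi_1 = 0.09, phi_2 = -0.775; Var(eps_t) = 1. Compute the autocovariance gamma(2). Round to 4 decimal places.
\gamma(2) = -1.9341

Multiply the model equation by X_{t-k} and take expectations. With theta_0 = psi_0 = 1 and psi_j the MA(infinity) weights, this gives
  gamma(k) - sum_i phi_i gamma(k-i) = c_k,
  c_k = sigma^2 * sum_{j=k..q} theta_j psi_{j-k}   (c_k = 0 for k > q),
using gamma(-m) = gamma(m).
Pure AR (q = 0): c_0 = sigma^2 = 1, c_k = 0 for k >= 1.
Equations for k = 0, 1, 2 (AR order 2, c_2 = 0):
  (E0) gamma(0) = phi_1 gamma(1) + phi_2 gamma(2) + c_0
  (E1) gamma(1) = phi_1 gamma(0) + phi_2 gamma(1) + c_1
  (E2) gamma(2) = phi_1 gamma(1) + phi_2 gamma(0)
From (E1): gamma(1) = A gamma(0) + B with
  A = phi_1 / (1 - phi_2) = 0.09 / 1.775 = 0.050704,   B = c_1 / (1 - phi_2) = 0 / 1.775 = 0.
Insert (E2) into (E0): gamma(0) (1 - phi_2^2) = phi_1 (1 + phi_2) gamma(1) + c_0.
  phi_1 (1 + phi_2) = (0.09)(0.225) = 0.02025,   1 - phi_2^2 = 0.399375.
Replace gamma(1) by A gamma(0) + B and collect gamma(0):
  gamma(0) [0.399375 - (0.02025)(0.050704)] = c_0 = 1
  gamma(0) * 0.398348 = 1
  gamma(0) = 1 / 0.398348 = 2.510366.
  gamma(1) = A gamma(0) = (0.050704)(2.510366) = 0.127286.
  gamma(2) = phi_1 gamma(1) + phi_2 gamma(0) = (0.09)(0.127286) + (-0.775)(2.510366) = -1.934078.
Therefore gamma(2) = -1.9341 (to 4 decimal places).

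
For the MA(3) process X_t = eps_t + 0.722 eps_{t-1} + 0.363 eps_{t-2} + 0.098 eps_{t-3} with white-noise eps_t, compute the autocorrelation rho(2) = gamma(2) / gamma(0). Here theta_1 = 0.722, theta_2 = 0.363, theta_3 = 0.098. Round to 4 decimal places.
\rho(2) = 0.2609

For an MA(q) process with theta_0 = 1, the autocovariance is
  gamma(k) = sigma^2 * sum_{i=0..q-k} theta_i * theta_{i+k},
and rho(k) = gamma(k) / gamma(0). Sigma^2 cancels.
  numerator   = (1)*(0.363) + (0.722)*(0.098) = 0.433756.
  denominator = (1)^2 + (0.722)^2 + (0.363)^2 + (0.098)^2 = 1.662657.
  rho(2) = 0.433756 / 1.662657 = 0.2609.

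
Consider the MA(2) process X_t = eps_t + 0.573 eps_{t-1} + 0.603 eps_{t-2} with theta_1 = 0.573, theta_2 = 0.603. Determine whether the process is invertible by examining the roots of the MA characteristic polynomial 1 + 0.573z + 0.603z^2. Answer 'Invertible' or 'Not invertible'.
\text{Invertible}

The MA(q) characteristic polynomial is P(z) = 1 + 0.573z + 0.603z^2.
Invertibility requires all roots to lie outside the unit circle, i.e. |z| > 1 for every root.
Set 1 + (0.573) z + (0.603) z^2 = 0, i.e. a z^2 + b z + c = 0 with a = 0.603, b = 0.573, c = 1.
Discriminant D = b^2 - 4ac = (0.573)^2 - 4*(0.603)*1 = 0.328329 - (2.412) = -2.083671.
D < 0, so the roots are the complex-conjugate pair z = (-b +/- i sqrt(-D)) / (2a) = -0.4751 +/- 1.1969i.
For a conjugate pair |z|^2 = z * conj(z) = (product of roots) = c/a = 1/(0.603) = 1.658375, so |z| = sqrt(1.658375) = 1.2878 for both roots.
Moduli of all roots: 1.2878, 1.2878.
All moduli strictly greater than 1? Yes.
Verdict: Invertible.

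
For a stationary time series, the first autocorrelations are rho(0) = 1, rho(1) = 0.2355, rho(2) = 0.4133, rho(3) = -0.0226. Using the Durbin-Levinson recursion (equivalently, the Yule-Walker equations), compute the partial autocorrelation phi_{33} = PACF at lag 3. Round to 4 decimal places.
\phi_{33} = -0.2130

The PACF at lag k is phi_{kk}, the last component of the solution
to the Yule-Walker system G_k phi = r_k where
  (G_k)_{ij} = rho(|i - j|), (r_k)_i = rho(i), i,j = 1..k.
Equivalently, Durbin-Levinson gives phi_{kk} iteratively:
  phi_{11} = rho(1)
  phi_{kk} = [rho(k) - sum_{j=1..k-1} phi_{k-1,j} rho(k-j)]
            / [1 - sum_{j=1..k-1} phi_{k-1,j} rho(j)],
  phi_{k,j} = phi_{k-1,j} - phi_{kk} phi_{k-1,k-j},  j = 1..k-1.
Step k = 1:
  phi_11 = rho(1) = 0.2355.
Step k = 2:
  phi_22 = [rho(2) - phi_11 rho(1)] / [1 - phi_11 rho(1)] = [0.4133 - (0.2355)(0.2355)] / [1 - (0.2355)(0.2355)]
         = 0.35783975 / 0.94453975 = 0.378851.
  Update: phi_21 = phi_11 - phi_22 phi_11 = 0.2355 - (0.378851)(0.2355) = 0.146281.
Step k = 3:
  phi_33 = [rho(3) - phi_21 rho(2) - phi_22 rho(1)] / [1 - phi_21 rho(1) - phi_22 rho(2)]
    numerator   = -0.0226 - (0.146281)(0.4133) - (0.378851)(0.2355) = -0.17227717
    denominator = 1 - (0.146281)(0.2355) - (0.378851)(0.4133) = 0.80897183
  phi_33 = -0.17227717 / 0.80897183 = -0.213.
Therefore phi_{33} = -0.2130.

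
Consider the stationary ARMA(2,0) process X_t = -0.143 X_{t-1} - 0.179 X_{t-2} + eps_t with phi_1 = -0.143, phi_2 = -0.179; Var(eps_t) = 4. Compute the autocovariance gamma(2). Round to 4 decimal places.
\gamma(2) = -0.6780

Multiply the model equation by X_{t-k} and take expectations. With theta_0 = psi_0 = 1 and psi_j the MA(infinity) weights, this gives
  gamma(k) - sum_i phi_i gamma(k-i) = c_k,
  c_k = sigma^2 * sum_{j=k..q} theta_j psi_{j-k}   (c_k = 0 for k > q),
using gamma(-m) = gamma(m).
Pure AR (q = 0): c_0 = sigma^2 = 4, c_k = 0 for k >= 1.
Equations for k = 0, 1, 2 (AR order 2, c_2 = 0):
  (E0) gamma(0) = phi_1 gamma(1) + phi_2 gamma(2) + c_0
  (E1) gamma(1) = phi_1 gamma(0) + phi_2 gamma(1) + c_1
  (E2) gamma(2) = phi_1 gamma(1) + phi_2 gamma(0)
From (E1): gamma(1) = A gamma(0) + B with
  A = phi_1 / (1 - phi_2) = -0.143 / 1.179 = -0.121289,   B = c_1 / (1 - phi_2) = 0 / 1.179 = 0.
Insert (E2) into (E0): gamma(0) (1 - phi_2^2) = phi_1 (1 + phi_2) gamma(1) + c_0.
  phi_1 (1 + phi_2) = (-0.143)(0.821) = -0.117403,   1 - phi_2^2 = 0.967959.
Replace gamma(1) by A gamma(0) + B and collect gamma(0):
  gamma(0) [0.967959 - (-0.117403)(-0.121289)] = c_0 = 4
  gamma(0) * 0.953719 = 4
  gamma(0) = 4 / 0.953719 = 4.194106.
  gamma(1) = A gamma(0) = (-0.121289)(4.194106) = -0.5087.
  gamma(2) = phi_1 gamma(1) + phi_2 gamma(0) = (-0.143)(-0.5087) + (-0.179)(4.194106) = -0.678001.
Therefore gamma(2) = -0.6780 (to 4 decimal places).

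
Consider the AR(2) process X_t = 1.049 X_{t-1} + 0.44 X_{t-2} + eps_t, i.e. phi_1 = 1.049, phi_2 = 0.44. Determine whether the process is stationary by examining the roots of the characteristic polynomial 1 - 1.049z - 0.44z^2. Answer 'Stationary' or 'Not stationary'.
\text{Not stationary}

The AR(p) characteristic polynomial is P(z) = 1 - 1.049z - 0.44z^2.
Stationarity requires all roots to lie outside the unit circle, i.e. |z| > 1 for every root.
Set 1 + (-1.049) z + (-0.44) z^2 = 0, i.e. a z^2 + b z + c = 0 with a = -0.44, b = -1.049, c = 1.
Discriminant D = b^2 - 4ac = (-1.049)^2 - 4*(-0.44)*1 = 1.100401 - (-1.76) = 2.860401.
D >= 0, so the roots are real: z = (-b +/- sqrt(D)) / (2a) = (1.049 +/- 1.691272) / (-0.88).
  z_1 = (1.049 + 1.691272) / (-0.88) = -3.1139,   |z_1| = 3.1139.
  z_2 = (1.049 - 1.691272) / (-0.88) = 0.7299,   |z_2| = 0.7299.
Moduli of all roots: 3.1139, 0.7299.
All moduli strictly greater than 1? No.
Verdict: Not stationary.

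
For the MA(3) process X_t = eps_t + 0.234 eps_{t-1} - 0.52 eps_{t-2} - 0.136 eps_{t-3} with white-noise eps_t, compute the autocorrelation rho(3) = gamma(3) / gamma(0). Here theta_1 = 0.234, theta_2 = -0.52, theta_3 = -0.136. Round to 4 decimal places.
\rho(3) = -0.1012

For an MA(q) process with theta_0 = 1, the autocovariance is
  gamma(k) = sigma^2 * sum_{i=0..q-k} theta_i * theta_{i+k},
and rho(k) = gamma(k) / gamma(0). Sigma^2 cancels.
  numerator   = (1)*(-0.136) = -0.136.
  denominator = (1)^2 + (0.234)^2 + (-0.52)^2 + (-0.136)^2 = 1.343652.
  rho(3) = -0.136 / 1.343652 = -0.1012.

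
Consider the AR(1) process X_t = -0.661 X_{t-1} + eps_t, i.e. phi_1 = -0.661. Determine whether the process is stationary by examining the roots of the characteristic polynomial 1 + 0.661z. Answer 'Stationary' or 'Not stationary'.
\text{Stationary}

The AR(p) characteristic polynomial is P(z) = 1 + 0.661z.
Stationarity requires all roots to lie outside the unit circle, i.e. |z| > 1 for every root.
This is linear in z: 1 + (0.661) z = 0  =>  z = -1/(0.661) = -1.512859,  |z| = 1.512859.
Moduli of all roots: 1.5129.
All moduli strictly greater than 1? Yes.
Verdict: Stationary.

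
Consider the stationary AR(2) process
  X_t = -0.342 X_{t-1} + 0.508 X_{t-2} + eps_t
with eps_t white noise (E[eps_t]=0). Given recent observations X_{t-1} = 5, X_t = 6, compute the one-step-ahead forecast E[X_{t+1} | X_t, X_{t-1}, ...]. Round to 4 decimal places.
E[X_{t+1} \mid \mathcal F_t] = 0.4880

For an AR(p) model X_t = c + sum_i phi_i X_{t-i} + eps_t, the
one-step-ahead conditional mean is
  E[X_{t+1} | X_t, ...] = c + sum_i phi_i X_{t+1-i}.
Substitute known values:
  E[X_{t+1} | ...] = (-0.342) * (6) + (0.508) * (5)
                   = 0.4880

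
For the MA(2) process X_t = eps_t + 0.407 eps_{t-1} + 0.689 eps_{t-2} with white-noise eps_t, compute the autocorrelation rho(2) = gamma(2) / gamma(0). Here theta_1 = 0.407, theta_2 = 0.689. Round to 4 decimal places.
\rho(2) = 0.4200

For an MA(q) process with theta_0 = 1, the autocovariance is
  gamma(k) = sigma^2 * sum_{i=0..q-k} theta_i * theta_{i+k},
and rho(k) = gamma(k) / gamma(0). Sigma^2 cancels.
  numerator   = (1)*(0.689) = 0.689.
  denominator = (1)^2 + (0.407)^2 + (0.689)^2 = 1.64037.
  rho(2) = 0.689 / 1.64037 = 0.4200.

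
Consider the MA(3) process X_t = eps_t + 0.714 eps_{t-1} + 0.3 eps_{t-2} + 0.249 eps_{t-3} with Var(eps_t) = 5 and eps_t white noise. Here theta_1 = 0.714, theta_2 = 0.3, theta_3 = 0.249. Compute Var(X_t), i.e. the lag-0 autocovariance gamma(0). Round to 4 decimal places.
\gamma(0) = 8.3090

For an MA(q) process X_t = eps_t + sum_i theta_i eps_{t-i} with
Var(eps_t) = sigma^2, the variance is
  gamma(0) = sigma^2 * (1 + sum_i theta_i^2).
  sum_i theta_i^2 = (0.714)^2 + (0.3)^2 + (0.249)^2 = 0.509796 + 0.09 + 0.062001 = 0.661797.
  gamma(0) = 5 * (1 + 0.661797) = 5 * 1.661797 = 8.308985, which rounds to 8.3090.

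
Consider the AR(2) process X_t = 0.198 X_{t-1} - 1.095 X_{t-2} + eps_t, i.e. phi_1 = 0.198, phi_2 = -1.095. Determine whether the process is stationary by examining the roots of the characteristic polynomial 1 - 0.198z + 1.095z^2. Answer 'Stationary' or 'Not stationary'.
\text{Not stationary}

The AR(p) characteristic polynomial is P(z) = 1 - 0.198z + 1.095z^2.
Stationarity requires all roots to lie outside the unit circle, i.e. |z| > 1 for every root.
Set 1 + (-0.198) z + (1.095) z^2 = 0, i.e. a z^2 + b z + c = 0 with a = 1.095, b = -0.198, c = 1.
Discriminant D = b^2 - 4ac = (-0.198)^2 - 4*(1.095)*1 = 0.039204 - (4.38) = -4.340796.
D < 0, so the roots are the complex-conjugate pair z = (-b +/- i sqrt(-D)) / (2a) = 0.0904 +/- 0.9514i.
For a conjugate pair |z|^2 = z * conj(z) = (product of roots) = c/a = 1/(1.095) = 0.913242, so |z| = sqrt(0.913242) = 0.9556 for both roots.
Moduli of all roots: 0.9556, 0.9556.
All moduli strictly greater than 1? No.
Verdict: Not stationary.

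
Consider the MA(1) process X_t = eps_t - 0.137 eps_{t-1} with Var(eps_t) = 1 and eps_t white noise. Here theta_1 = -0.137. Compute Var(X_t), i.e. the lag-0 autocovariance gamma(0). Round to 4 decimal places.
\gamma(0) = 1.0188

For an MA(q) process X_t = eps_t + sum_i theta_i eps_{t-i} with
Var(eps_t) = sigma^2, the variance is
  gamma(0) = sigma^2 * (1 + sum_i theta_i^2).
  sum_i theta_i^2 = (-0.137)^2 = 0.018769.
  gamma(0) = 1 * (1 + 0.018769) = 1 * 1.018769 = 1.018769, which rounds to 1.0188.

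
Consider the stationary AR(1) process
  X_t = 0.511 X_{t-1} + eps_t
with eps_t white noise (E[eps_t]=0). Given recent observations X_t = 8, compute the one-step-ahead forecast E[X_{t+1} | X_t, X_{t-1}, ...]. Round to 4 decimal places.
E[X_{t+1} \mid \mathcal F_t] = 4.0880

For an AR(p) model X_t = c + sum_i phi_i X_{t-i} + eps_t, the
one-step-ahead conditional mean is
  E[X_{t+1} | X_t, ...] = c + sum_i phi_i X_{t+1-i}.
Substitute known values:
  E[X_{t+1} | ...] = (0.511) * (8)
                   = 4.0880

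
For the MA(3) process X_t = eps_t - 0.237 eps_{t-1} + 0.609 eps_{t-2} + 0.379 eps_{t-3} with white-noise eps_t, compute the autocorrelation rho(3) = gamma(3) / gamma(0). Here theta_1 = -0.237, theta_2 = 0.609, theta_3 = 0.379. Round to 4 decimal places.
\rho(3) = 0.2413

For an MA(q) process with theta_0 = 1, the autocovariance is
  gamma(k) = sigma^2 * sum_{i=0..q-k} theta_i * theta_{i+k},
and rho(k) = gamma(k) / gamma(0). Sigma^2 cancels.
  numerator   = (1)*(0.379) = 0.379.
  denominator = (1)^2 + (-0.237)^2 + (0.609)^2 + (0.379)^2 = 1.570691.
  rho(3) = 0.379 / 1.570691 = 0.2413.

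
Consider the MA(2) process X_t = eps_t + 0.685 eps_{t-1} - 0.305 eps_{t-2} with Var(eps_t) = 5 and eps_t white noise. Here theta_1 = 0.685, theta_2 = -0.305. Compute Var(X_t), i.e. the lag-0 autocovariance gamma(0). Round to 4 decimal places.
\gamma(0) = 7.8113

For an MA(q) process X_t = eps_t + sum_i theta_i eps_{t-i} with
Var(eps_t) = sigma^2, the variance is
  gamma(0) = sigma^2 * (1 + sum_i theta_i^2).
  sum_i theta_i^2 = (0.685)^2 + (-0.305)^2 = 0.469225 + 0.093025 = 0.56225.
  gamma(0) = 5 * (1 + 0.56225) = 5 * 1.56225 = 7.81125, which rounds to 7.8113.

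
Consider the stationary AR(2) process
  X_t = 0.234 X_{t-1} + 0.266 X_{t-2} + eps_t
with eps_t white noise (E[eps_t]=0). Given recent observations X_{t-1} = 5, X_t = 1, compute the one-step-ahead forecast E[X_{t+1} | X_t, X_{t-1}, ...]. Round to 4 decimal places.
E[X_{t+1} \mid \mathcal F_t] = 1.5640

For an AR(p) model X_t = c + sum_i phi_i X_{t-i} + eps_t, the
one-step-ahead conditional mean is
  E[X_{t+1} | X_t, ...] = c + sum_i phi_i X_{t+1-i}.
Substitute known values:
  E[X_{t+1} | ...] = (0.234) * (1) + (0.266) * (5)
                   = 1.5640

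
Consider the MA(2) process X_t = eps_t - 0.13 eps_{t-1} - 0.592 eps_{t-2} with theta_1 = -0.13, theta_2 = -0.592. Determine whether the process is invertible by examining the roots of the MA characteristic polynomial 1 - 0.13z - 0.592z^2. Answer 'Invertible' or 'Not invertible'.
\text{Invertible}

The MA(q) characteristic polynomial is P(z) = 1 - 0.13z - 0.592z^2.
Invertibility requires all roots to lie outside the unit circle, i.e. |z| > 1 for every root.
Set 1 + (-0.13) z + (-0.592) z^2 = 0, i.e. a z^2 + b z + c = 0 with a = -0.592, b = -0.13, c = 1.
Discriminant D = b^2 - 4ac = (-0.13)^2 - 4*(-0.592)*1 = 0.0169 - (-2.368) = 2.3849.
D >= 0, so the roots are real: z = (-b +/- sqrt(D)) / (2a) = (0.13 +/- 1.544312) / (-1.184).
  z_1 = (0.13 + 1.544312) / (-1.184) = -1.4141,   |z_1| = 1.4141.
  z_2 = (0.13 - 1.544312) / (-1.184) = 1.1945,   |z_2| = 1.1945.
Moduli of all roots: 1.4141, 1.1945.
All moduli strictly greater than 1? Yes.
Verdict: Invertible.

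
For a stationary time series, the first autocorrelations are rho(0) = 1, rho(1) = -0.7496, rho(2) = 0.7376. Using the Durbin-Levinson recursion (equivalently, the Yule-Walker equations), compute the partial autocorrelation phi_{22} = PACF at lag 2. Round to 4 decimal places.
\phi_{22} = 0.4010

The PACF at lag k is phi_{kk}, the last component of the solution
to the Yule-Walker system G_k phi = r_k where
  (G_k)_{ij} = rho(|i - j|), (r_k)_i = rho(i), i,j = 1..k.
Equivalently, Durbin-Levinson gives phi_{kk} iteratively:
  phi_{11} = rho(1)
  phi_{kk} = [rho(k) - sum_{j=1..k-1} phi_{k-1,j} rho(k-j)]
            / [1 - sum_{j=1..k-1} phi_{k-1,j} rho(j)],
  phi_{k,j} = phi_{k-1,j} - phi_{kk} phi_{k-1,k-j},  j = 1..k-1.
Step k = 1:
  phi_11 = rho(1) = -0.7496.
Step k = 2:
  phi_22 = [rho(2) - phi_11 rho(1)] / [1 - phi_11 rho(1)] = [0.7376 - (-0.7496)(-0.7496)] / [1 - (-0.7496)(-0.7496)]
         = 0.17569984 / 0.43809984 = 0.401.
Therefore phi_{22} = 0.4010.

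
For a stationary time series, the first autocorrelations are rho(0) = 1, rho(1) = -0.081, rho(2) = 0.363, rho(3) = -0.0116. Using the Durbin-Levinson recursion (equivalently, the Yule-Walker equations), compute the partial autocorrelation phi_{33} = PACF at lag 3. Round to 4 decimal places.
\phi_{33} = 0.0420

The PACF at lag k is phi_{kk}, the last component of the solution
to the Yule-Walker system G_k phi = r_k where
  (G_k)_{ij} = rho(|i - j|), (r_k)_i = rho(i), i,j = 1..k.
Equivalently, Durbin-Levinson gives phi_{kk} iteratively:
  phi_{11} = rho(1)
  phi_{kk} = [rho(k) - sum_{j=1..k-1} phi_{k-1,j} rho(k-j)]
            / [1 - sum_{j=1..k-1} phi_{k-1,j} rho(j)],
  phi_{k,j} = phi_{k-1,j} - phi_{kk} phi_{k-1,k-j},  j = 1..k-1.
Step k = 1:
  phi_11 = rho(1) = -0.081.
Step k = 2:
  phi_22 = [rho(2) - phi_11 rho(1)] / [1 - phi_11 rho(1)] = [0.363 - (-0.081)(-0.081)] / [1 - (-0.081)(-0.081)]
         = 0.356439 / 0.993439 = 0.358793.
  Update: phi_21 = phi_11 - phi_22 phi_11 = -0.081 - (0.358793)(-0.081) = -0.051938.
Step k = 3:
  phi_33 = [rho(3) - phi_21 rho(2) - phi_22 rho(1)] / [1 - phi_21 rho(1) - phi_22 rho(2)]
    numerator   = -0.0116 - (-0.051938)(0.363) - (0.358793)(-0.081) = 0.03631564
    denominator = 1 - (-0.051938)(-0.081) - (0.358793)(0.363) = 0.86555117
  phi_33 = 0.03631564 / 0.86555117 = 0.042.
Therefore phi_{33} = 0.0420.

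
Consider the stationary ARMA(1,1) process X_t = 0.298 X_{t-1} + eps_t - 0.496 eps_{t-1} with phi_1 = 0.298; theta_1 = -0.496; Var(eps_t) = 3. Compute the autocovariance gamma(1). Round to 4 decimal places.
\gamma(1) = -0.5555

Multiply the model equation by X_{t-k} and take expectations. With theta_0 = psi_0 = 1 and psi_j the MA(infinity) weights, this gives
  gamma(k) - sum_i phi_i gamma(k-i) = c_k,
  c_k = sigma^2 * sum_{j=k..q} theta_j psi_{j-k}   (c_k = 0 for k > q),
using gamma(-m) = gamma(m).
psi-weights needed (psi_j = theta_j + sum_i phi_i psi_{j-i}):
  psi_1 = theta_1 + phi_1 = -0.496 + (0.298) = -0.198
Right-hand sides:
  c_0 = sigma^2 (1 + theta_1 psi_1) = 3 * (1 + (-0.496)(-0.198)) = 3 * 1.098208 = 3.294624
  c_1 = sigma^2 theta_1 = 3 * (-0.496) = -1.488
  c_2 = 0
Equations for k = 0 and k = 1 (AR order 1):
  gamma(0) = phi_1 gamma(1) + c_0
  gamma(1) = phi_1 gamma(0) + c_1
Substituting the second into the first: gamma(0) (1 - phi_1^2) = c_0 + phi_1 c_1, so
  gamma(0) = (c_0 + phi_1 c_1) / (1 - phi_1^2) = (3.294624 + (0.298)(-1.488)) / (1 - (0.298)^2) = 2.8512 / 0.911196 = 3.129074.
  gamma(1) = phi_1 gamma(0) + c_1 = (0.298)(3.129074) + (-1.488) = -0.555536.
Therefore gamma(1) = -0.5555 (to 4 decimal places).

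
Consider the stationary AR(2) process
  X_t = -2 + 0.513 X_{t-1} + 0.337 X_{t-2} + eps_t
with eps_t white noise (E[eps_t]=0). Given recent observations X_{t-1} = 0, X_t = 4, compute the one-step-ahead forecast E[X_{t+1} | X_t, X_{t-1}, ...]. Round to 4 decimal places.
E[X_{t+1} \mid \mathcal F_t] = 0.0520

For an AR(p) model X_t = c + sum_i phi_i X_{t-i} + eps_t, the
one-step-ahead conditional mean is
  E[X_{t+1} | X_t, ...] = c + sum_i phi_i X_{t+1-i}.
Substitute known values:
  E[X_{t+1} | ...] = -2 + (0.513) * (4) + (0.337) * (0)
                   = 0.0520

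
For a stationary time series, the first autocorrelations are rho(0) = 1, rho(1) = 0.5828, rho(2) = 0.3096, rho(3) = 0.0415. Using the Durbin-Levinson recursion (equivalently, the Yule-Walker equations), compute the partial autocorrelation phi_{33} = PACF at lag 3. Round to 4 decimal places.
\phi_{33} = -0.1830

The PACF at lag k is phi_{kk}, the last component of the solution
to the Yule-Walker system G_k phi = r_k where
  (G_k)_{ij} = rho(|i - j|), (r_k)_i = rho(i), i,j = 1..k.
Equivalently, Durbin-Levinson gives phi_{kk} iteratively:
  phi_{11} = rho(1)
  phi_{kk} = [rho(k) - sum_{j=1..k-1} phi_{k-1,j} rho(k-j)]
            / [1 - sum_{j=1..k-1} phi_{k-1,j} rho(j)],
  phi_{k,j} = phi_{k-1,j} - phi_{kk} phi_{k-1,k-j},  j = 1..k-1.
Step k = 1:
  phi_11 = rho(1) = 0.5828.
Step k = 2:
  phi_22 = [rho(2) - phi_11 rho(1)] / [1 - phi_11 rho(1)] = [0.3096 - (0.5828)(0.5828)] / [1 - (0.5828)(0.5828)]
         = -0.03005584 / 0.66034416 = -0.045515.
  Update: phi_21 = phi_11 - phi_22 phi_11 = 0.5828 - (-0.045515)(0.5828) = 0.609326.
Step k = 3:
  phi_33 = [rho(3) - phi_21 rho(2) - phi_22 rho(1)] / [1 - phi_21 rho(1) - phi_22 rho(2)]
    numerator   = 0.0415 - (0.609326)(0.3096) - (-0.045515)(0.5828) = -0.12062106
    denominator = 1 - (0.609326)(0.5828) - (-0.045515)(0.3096) = 0.65897616
  phi_33 = -0.12062106 / 0.65897616 = -0.183.
Therefore phi_{33} = -0.1830.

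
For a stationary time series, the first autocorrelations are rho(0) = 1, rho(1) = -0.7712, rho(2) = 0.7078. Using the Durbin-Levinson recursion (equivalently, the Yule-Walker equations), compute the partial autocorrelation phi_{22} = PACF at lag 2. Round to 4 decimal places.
\phi_{22} = 0.2790

The PACF at lag k is phi_{kk}, the last component of the solution
to the Yule-Walker system G_k phi = r_k where
  (G_k)_{ij} = rho(|i - j|), (r_k)_i = rho(i), i,j = 1..k.
Equivalently, Durbin-Levinson gives phi_{kk} iteratively:
  phi_{11} = rho(1)
  phi_{kk} = [rho(k) - sum_{j=1..k-1} phi_{k-1,j} rho(k-j)]
            / [1 - sum_{j=1..k-1} phi_{k-1,j} rho(j)],
  phi_{k,j} = phi_{k-1,j} - phi_{kk} phi_{k-1,k-j},  j = 1..k-1.
Step k = 1:
  phi_11 = rho(1) = -0.7712.
Step k = 2:
  phi_22 = [rho(2) - phi_11 rho(1)] / [1 - phi_11 rho(1)] = [0.7078 - (-0.7712)(-0.7712)] / [1 - (-0.7712)(-0.7712)]
         = 0.11305056 / 0.40525056 = 0.279.
Therefore phi_{22} = 0.2790.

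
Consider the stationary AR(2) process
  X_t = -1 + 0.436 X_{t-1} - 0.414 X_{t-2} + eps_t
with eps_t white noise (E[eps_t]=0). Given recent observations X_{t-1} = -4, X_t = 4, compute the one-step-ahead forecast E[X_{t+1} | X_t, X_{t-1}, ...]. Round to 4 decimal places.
E[X_{t+1} \mid \mathcal F_t] = 2.4000

For an AR(p) model X_t = c + sum_i phi_i X_{t-i} + eps_t, the
one-step-ahead conditional mean is
  E[X_{t+1} | X_t, ...] = c + sum_i phi_i X_{t+1-i}.
Substitute known values:
  E[X_{t+1} | ...] = -1 + (0.436) * (4) + (-0.414) * (-4)
                   = 2.4000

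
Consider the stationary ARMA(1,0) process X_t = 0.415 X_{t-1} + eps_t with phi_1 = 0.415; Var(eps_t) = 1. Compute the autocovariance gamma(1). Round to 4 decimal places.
\gamma(1) = 0.5013

Multiply the model equation by X_{t-k} and take expectations. With theta_0 = psi_0 = 1 and psi_j the MA(infinity) weights, this gives
  gamma(k) - sum_i phi_i gamma(k-i) = c_k,
  c_k = sigma^2 * sum_{j=k..q} theta_j psi_{j-k}   (c_k = 0 for k > q),
using gamma(-m) = gamma(m).
Pure AR (q = 0): c_0 = sigma^2 = 1, c_k = 0 for k >= 1.
Equations for k = 0 and k = 1 (AR order 1):
  gamma(0) = phi_1 gamma(1) + c_0
  gamma(1) = phi_1 gamma(0) + c_1
Substituting the second into the first: gamma(0) (1 - phi_1^2) = c_0 + phi_1 c_1, so
  gamma(0) = c_0 / (1 - phi_1^2) = 1 / (1 - (0.415)^2) = 1 / 0.827775 = 1.208058.
  gamma(1) = phi_1 gamma(0) = (0.415)(1.208058) = 0.501344.
Therefore gamma(1) = 0.5013 (to 4 decimal places).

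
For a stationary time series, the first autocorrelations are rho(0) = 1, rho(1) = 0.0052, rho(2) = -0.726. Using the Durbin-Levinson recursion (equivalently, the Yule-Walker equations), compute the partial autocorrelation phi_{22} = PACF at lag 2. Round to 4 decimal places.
\phi_{22} = -0.7260

The PACF at lag k is phi_{kk}, the last component of the solution
to the Yule-Walker system G_k phi = r_k where
  (G_k)_{ij} = rho(|i - j|), (r_k)_i = rho(i), i,j = 1..k.
Equivalently, Durbin-Levinson gives phi_{kk} iteratively:
  phi_{11} = rho(1)
  phi_{kk} = [rho(k) - sum_{j=1..k-1} phi_{k-1,j} rho(k-j)]
            / [1 - sum_{j=1..k-1} phi_{k-1,j} rho(j)],
  phi_{k,j} = phi_{k-1,j} - phi_{kk} phi_{k-1,k-j},  j = 1..k-1.
Step k = 1:
  phi_11 = rho(1) = 0.0052.
Step k = 2:
  phi_22 = [rho(2) - phi_11 rho(1)] / [1 - phi_11 rho(1)] = [-0.726 - (0.0052)(0.0052)] / [1 - (0.0052)(0.0052)]
         = -0.72602704 / 0.99997296 = -0.726.
Therefore phi_{22} = -0.7260.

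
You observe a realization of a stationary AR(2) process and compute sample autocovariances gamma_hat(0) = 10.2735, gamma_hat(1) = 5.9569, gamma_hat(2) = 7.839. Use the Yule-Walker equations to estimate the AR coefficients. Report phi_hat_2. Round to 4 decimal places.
\hat\phi_{2} = 0.6430

The Yule-Walker equations for an AR(p) process read, in matrix form,
  Gamma_p phi = r_p,   with   (Gamma_p)_{ij} = gamma(|i - j|),
                       (r_p)_i = gamma(i),   i,j = 1..p.
Substitute the sample gammas (Toeplitz matrix and right-hand side of size 2):
  Gamma_p = [[10.2735, 5.9569], [5.9569, 10.2735]]
  r_p     = [5.9569, 7.839]
Written out:
  10.2735 phi_1 + 5.9569 phi_2 = 5.9569
  5.9569 phi_1 + 10.2735 phi_2 = 7.839
Solve by Cramer's rule:
  det = gamma(0)^2 - gamma(1)^2 = (10.2735)^2 - (5.9569)^2 = 105.54480225 - 35.48465761 = 70.06014464
  phi_hat_1 = [gamma(1) gamma(0) - gamma(1) gamma(2)] / det = [(5.9569)(10.2735) - (5.9569)(7.839)] / 70.06014464 = 14.50207305 / 70.06014464 = 0.207
  phi_hat_2 = [gamma(0) gamma(2) - gamma(1)^2] / det = [(10.2735)(7.839) - (5.9569)^2] / 70.06014464 = 45.04930889 / 70.06014464 = 0.643
So phi_hat = [0.2070, 0.6430].
Therefore phi_hat_2 = 0.6430.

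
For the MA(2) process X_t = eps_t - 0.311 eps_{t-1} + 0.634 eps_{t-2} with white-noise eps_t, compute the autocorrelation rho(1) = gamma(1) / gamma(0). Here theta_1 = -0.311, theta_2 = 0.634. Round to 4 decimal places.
\rho(1) = -0.3391

For an MA(q) process with theta_0 = 1, the autocovariance is
  gamma(k) = sigma^2 * sum_{i=0..q-k} theta_i * theta_{i+k},
and rho(k) = gamma(k) / gamma(0). Sigma^2 cancels.
  numerator   = (1)*(-0.311) + (-0.311)*(0.634) = -0.508174.
  denominator = (1)^2 + (-0.311)^2 + (0.634)^2 = 1.498677.
  rho(1) = -0.508174 / 1.498677 = -0.3391.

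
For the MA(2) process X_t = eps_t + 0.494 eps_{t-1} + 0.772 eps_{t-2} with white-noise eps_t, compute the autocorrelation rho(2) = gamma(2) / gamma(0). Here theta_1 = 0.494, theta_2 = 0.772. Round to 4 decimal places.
\rho(2) = 0.4196

For an MA(q) process with theta_0 = 1, the autocovariance is
  gamma(k) = sigma^2 * sum_{i=0..q-k} theta_i * theta_{i+k},
and rho(k) = gamma(k) / gamma(0). Sigma^2 cancels.
  numerator   = (1)*(0.772) = 0.772.
  denominator = (1)^2 + (0.494)^2 + (0.772)^2 = 1.84002.
  rho(2) = 0.772 / 1.84002 = 0.4196.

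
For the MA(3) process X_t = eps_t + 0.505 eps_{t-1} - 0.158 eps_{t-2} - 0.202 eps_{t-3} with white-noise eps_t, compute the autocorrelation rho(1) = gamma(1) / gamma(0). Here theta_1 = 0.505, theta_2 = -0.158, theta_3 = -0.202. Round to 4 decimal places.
\rho(1) = 0.3461

For an MA(q) process with theta_0 = 1, the autocovariance is
  gamma(k) = sigma^2 * sum_{i=0..q-k} theta_i * theta_{i+k},
and rho(k) = gamma(k) / gamma(0). Sigma^2 cancels.
  numerator   = (1)*(0.505) + (0.505)*(-0.158) + (-0.158)*(-0.202) = 0.457126.
  denominator = (1)^2 + (0.505)^2 + (-0.158)^2 + (-0.202)^2 = 1.320793.
  rho(1) = 0.457126 / 1.320793 = 0.3461.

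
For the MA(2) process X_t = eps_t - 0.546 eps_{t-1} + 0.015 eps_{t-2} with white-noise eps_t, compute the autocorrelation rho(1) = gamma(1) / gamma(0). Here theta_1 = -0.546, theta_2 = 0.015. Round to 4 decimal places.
\rho(1) = -0.4268

For an MA(q) process with theta_0 = 1, the autocovariance is
  gamma(k) = sigma^2 * sum_{i=0..q-k} theta_i * theta_{i+k},
and rho(k) = gamma(k) / gamma(0). Sigma^2 cancels.
  numerator   = (1)*(-0.546) + (-0.546)*(0.015) = -0.55419.
  denominator = (1)^2 + (-0.546)^2 + (0.015)^2 = 1.298341.
  rho(1) = -0.55419 / 1.298341 = -0.4268.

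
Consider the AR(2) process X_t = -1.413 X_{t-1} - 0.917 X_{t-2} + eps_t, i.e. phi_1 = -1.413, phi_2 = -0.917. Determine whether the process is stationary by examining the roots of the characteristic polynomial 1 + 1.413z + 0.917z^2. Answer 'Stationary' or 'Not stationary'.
\text{Stationary}

The AR(p) characteristic polynomial is P(z) = 1 + 1.413z + 0.917z^2.
Stationarity requires all roots to lie outside the unit circle, i.e. |z| > 1 for every root.
Set 1 + (1.413) z + (0.917) z^2 = 0, i.e. a z^2 + b z + c = 0 with a = 0.917, b = 1.413, c = 1.
Discriminant D = b^2 - 4ac = (1.413)^2 - 4*(0.917)*1 = 1.996569 - (3.668) = -1.671431.
D < 0, so the roots are the complex-conjugate pair z = (-b +/- i sqrt(-D)) / (2a) = -0.7704 +/- 0.7049i.
For a conjugate pair |z|^2 = z * conj(z) = (product of roots) = c/a = 1/(0.917) = 1.090513, so |z| = sqrt(1.090513) = 1.0443 for both roots.
Moduli of all roots: 1.0443, 1.0443.
All moduli strictly greater than 1? Yes.
Verdict: Stationary.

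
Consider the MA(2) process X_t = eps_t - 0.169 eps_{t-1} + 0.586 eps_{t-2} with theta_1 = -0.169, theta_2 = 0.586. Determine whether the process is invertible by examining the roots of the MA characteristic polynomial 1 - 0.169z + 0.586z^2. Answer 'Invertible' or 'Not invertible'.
\text{Invertible}

The MA(q) characteristic polynomial is P(z) = 1 - 0.169z + 0.586z^2.
Invertibility requires all roots to lie outside the unit circle, i.e. |z| > 1 for every root.
Set 1 + (-0.169) z + (0.586) z^2 = 0, i.e. a z^2 + b z + c = 0 with a = 0.586, b = -0.169, c = 1.
Discriminant D = b^2 - 4ac = (-0.169)^2 - 4*(0.586)*1 = 0.028561 - (2.344) = -2.315439.
D < 0, so the roots are the complex-conjugate pair z = (-b +/- i sqrt(-D)) / (2a) = 0.1442 +/- 1.2983i.
For a conjugate pair |z|^2 = z * conj(z) = (product of roots) = c/a = 1/(0.586) = 1.706485, so |z| = sqrt(1.706485) = 1.3063 for both roots.
Moduli of all roots: 1.3063, 1.3063.
All moduli strictly greater than 1? Yes.
Verdict: Invertible.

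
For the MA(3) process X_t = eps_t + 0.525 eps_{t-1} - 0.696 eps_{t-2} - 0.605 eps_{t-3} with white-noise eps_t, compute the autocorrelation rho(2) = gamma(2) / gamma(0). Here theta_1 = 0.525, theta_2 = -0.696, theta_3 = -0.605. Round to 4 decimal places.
\rho(2) = -0.4768

For an MA(q) process with theta_0 = 1, the autocovariance is
  gamma(k) = sigma^2 * sum_{i=0..q-k} theta_i * theta_{i+k},
and rho(k) = gamma(k) / gamma(0). Sigma^2 cancels.
  numerator   = (1)*(-0.696) + (0.525)*(-0.605) = -1.013625.
  denominator = (1)^2 + (0.525)^2 + (-0.696)^2 + (-0.605)^2 = 2.126066.
  rho(2) = -1.013625 / 2.126066 = -0.4768.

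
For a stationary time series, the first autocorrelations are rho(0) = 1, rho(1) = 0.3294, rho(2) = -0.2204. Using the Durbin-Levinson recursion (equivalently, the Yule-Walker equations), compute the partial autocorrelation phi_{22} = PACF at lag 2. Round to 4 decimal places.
\phi_{22} = -0.3689

The PACF at lag k is phi_{kk}, the last component of the solution
to the Yule-Walker system G_k phi = r_k where
  (G_k)_{ij} = rho(|i - j|), (r_k)_i = rho(i), i,j = 1..k.
Equivalently, Durbin-Levinson gives phi_{kk} iteratively:
  phi_{11} = rho(1)
  phi_{kk} = [rho(k) - sum_{j=1..k-1} phi_{k-1,j} rho(k-j)]
            / [1 - sum_{j=1..k-1} phi_{k-1,j} rho(j)],
  phi_{k,j} = phi_{k-1,j} - phi_{kk} phi_{k-1,k-j},  j = 1..k-1.
Step k = 1:
  phi_11 = rho(1) = 0.3294.
Step k = 2:
  phi_22 = [rho(2) - phi_11 rho(1)] / [1 - phi_11 rho(1)] = [-0.2204 - (0.3294)(0.3294)] / [1 - (0.3294)(0.3294)]
         = -0.32890436 / 0.89149564 = -0.3689.
Therefore phi_{22} = -0.3689.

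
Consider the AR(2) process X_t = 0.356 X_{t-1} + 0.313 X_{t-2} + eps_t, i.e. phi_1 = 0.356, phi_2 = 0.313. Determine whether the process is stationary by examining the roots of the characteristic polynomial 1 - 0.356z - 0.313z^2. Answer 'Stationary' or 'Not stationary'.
\text{Stationary}

The AR(p) characteristic polynomial is P(z) = 1 - 0.356z - 0.313z^2.
Stationarity requires all roots to lie outside the unit circle, i.e. |z| > 1 for every root.
Set 1 + (-0.356) z + (-0.313) z^2 = 0, i.e. a z^2 + b z + c = 0 with a = -0.313, b = -0.356, c = 1.
Discriminant D = b^2 - 4ac = (-0.356)^2 - 4*(-0.313)*1 = 0.126736 - (-1.252) = 1.378736.
D >= 0, so the roots are real: z = (-b +/- sqrt(D)) / (2a) = (0.356 +/- 1.174196) / (-0.626).
  z_1 = (0.356 + 1.174196) / (-0.626) = -2.4444,   |z_1| = 2.4444.
  z_2 = (0.356 - 1.174196) / (-0.626) = 1.307,   |z_2| = 1.307.
Moduli of all roots: 2.4444, 1.3070.
All moduli strictly greater than 1? Yes.
Verdict: Stationary.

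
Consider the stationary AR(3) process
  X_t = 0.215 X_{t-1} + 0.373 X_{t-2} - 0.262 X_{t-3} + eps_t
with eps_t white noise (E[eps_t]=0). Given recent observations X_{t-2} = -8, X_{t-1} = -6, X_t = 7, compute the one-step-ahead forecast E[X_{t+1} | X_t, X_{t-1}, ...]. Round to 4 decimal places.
E[X_{t+1} \mid \mathcal F_t] = 1.3630

For an AR(p) model X_t = c + sum_i phi_i X_{t-i} + eps_t, the
one-step-ahead conditional mean is
  E[X_{t+1} | X_t, ...] = c + sum_i phi_i X_{t+1-i}.
Substitute known values:
  E[X_{t+1} | ...] = (0.215) * (7) + (0.373) * (-6) + (-0.262) * (-8)
                   = 1.3630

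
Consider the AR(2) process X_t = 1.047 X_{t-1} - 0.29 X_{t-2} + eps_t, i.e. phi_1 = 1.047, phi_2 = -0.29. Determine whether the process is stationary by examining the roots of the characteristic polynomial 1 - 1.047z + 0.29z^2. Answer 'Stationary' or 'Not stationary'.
\text{Stationary}

The AR(p) characteristic polynomial is P(z) = 1 - 1.047z + 0.29z^2.
Stationarity requires all roots to lie outside the unit circle, i.e. |z| > 1 for every root.
Set 1 + (-1.047) z + (0.29) z^2 = 0, i.e. a z^2 + b z + c = 0 with a = 0.29, b = -1.047, c = 1.
Discriminant D = b^2 - 4ac = (-1.047)^2 - 4*(0.29)*1 = 1.096209 - (1.16) = -0.063791.
D < 0, so the roots are the complex-conjugate pair z = (-b +/- i sqrt(-D)) / (2a) = 1.8052 +/- 0.4355i.
For a conjugate pair |z|^2 = z * conj(z) = (product of roots) = c/a = 1/(0.29) = 3.448276, so |z| = sqrt(3.448276) = 1.857 for both roots.
Moduli of all roots: 1.8570, 1.8570.
All moduli strictly greater than 1? Yes.
Verdict: Stationary.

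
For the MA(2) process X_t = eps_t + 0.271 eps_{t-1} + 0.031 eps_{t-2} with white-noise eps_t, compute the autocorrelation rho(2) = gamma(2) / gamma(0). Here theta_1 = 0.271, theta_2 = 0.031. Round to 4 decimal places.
\rho(2) = 0.0289

For an MA(q) process with theta_0 = 1, the autocovariance is
  gamma(k) = sigma^2 * sum_{i=0..q-k} theta_i * theta_{i+k},
and rho(k) = gamma(k) / gamma(0). Sigma^2 cancels.
  numerator   = (1)*(0.031) = 0.031.
  denominator = (1)^2 + (0.271)^2 + (0.031)^2 = 1.074402.
  rho(2) = 0.031 / 1.074402 = 0.0289.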